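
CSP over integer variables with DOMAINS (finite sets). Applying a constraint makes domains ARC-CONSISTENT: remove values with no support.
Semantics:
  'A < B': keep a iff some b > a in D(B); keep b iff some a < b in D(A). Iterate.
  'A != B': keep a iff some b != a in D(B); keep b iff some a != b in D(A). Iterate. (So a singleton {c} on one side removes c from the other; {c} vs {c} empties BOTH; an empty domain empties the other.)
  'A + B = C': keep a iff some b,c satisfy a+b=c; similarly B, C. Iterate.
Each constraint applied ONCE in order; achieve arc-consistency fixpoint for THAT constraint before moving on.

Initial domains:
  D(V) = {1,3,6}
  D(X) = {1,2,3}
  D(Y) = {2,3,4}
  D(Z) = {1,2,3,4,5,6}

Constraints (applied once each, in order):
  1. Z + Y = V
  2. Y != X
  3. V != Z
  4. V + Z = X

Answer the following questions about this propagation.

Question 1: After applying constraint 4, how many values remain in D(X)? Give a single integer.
Constraint 1 (Z + Y = V) on D(Z)={1,2,3,4,5,6} D(Y)={2,3,4} D(V)={1,3,6}: Z {1,2,3,4,5,6}->{1,2,3,4}; V {1,3,6}->{3,6}
Constraint 2 (Y != X) on D(Y)={2,3,4} D(X)={1,2,3}: no change
Constraint 3 (V != Z) on D(V)={3,6} D(Z)={1,2,3,4}: no change
Constraint 4 (V + Z = X) on D(V)={3,6} D(Z)={1,2,3,4} D(X)={1,2,3}: V {3,6}->{}; Z {1,2,3,4}->{}; X {1,2,3}->{}
So after constraint 4: D(X)={}, size = 0

Answer: 0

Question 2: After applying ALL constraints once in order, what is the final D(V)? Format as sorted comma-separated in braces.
Constraint 1 (Z + Y = V) on D(Z)={1,2,3,4,5,6} D(Y)={2,3,4} D(V)={1,3,6}: Z {1,2,3,4,5,6}->{1,2,3,4}; V {1,3,6}->{3,6}
Constraint 2 (Y != X) on D(Y)={2,3,4} D(X)={1,2,3}: no change
Constraint 3 (V != Z) on D(V)={3,6} D(Z)={1,2,3,4}: no change
Constraint 4 (V + Z = X) on D(V)={3,6} D(Z)={1,2,3,4} D(X)={1,2,3}: V {3,6}->{}; Z {1,2,3,4}->{}; X {1,2,3}->{}
So after all 4 constraints: D(V) = {}

Answer: {}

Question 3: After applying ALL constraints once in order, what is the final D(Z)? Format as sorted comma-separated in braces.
Constraint 1 (Z + Y = V) on D(Z)={1,2,3,4,5,6} D(Y)={2,3,4} D(V)={1,3,6}: Z {1,2,3,4,5,6}->{1,2,3,4}; V {1,3,6}->{3,6}
Constraint 2 (Y != X) on D(Y)={2,3,4} D(X)={1,2,3}: no change
Constraint 3 (V != Z) on D(V)={3,6} D(Z)={1,2,3,4}: no change
Constraint 4 (V + Z = X) on D(V)={3,6} D(Z)={1,2,3,4} D(X)={1,2,3}: V {3,6}->{}; Z {1,2,3,4}->{}; X {1,2,3}->{}
So after all 4 constraints: D(Z) = {}

Answer: {}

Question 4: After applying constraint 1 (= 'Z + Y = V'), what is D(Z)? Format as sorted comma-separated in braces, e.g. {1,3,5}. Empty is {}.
Answer: {1,2,3,4}

Derivation:
Constraint 1 (Z + Y = V) on D(Z)={1,2,3,4,5,6} D(Y)={2,3,4} D(V)={1,3,6}: Z {1,2,3,4,5,6}->{1,2,3,4}; V {1,3,6}->{3,6}
So after constraint 1: D(Z) = {1,2,3,4}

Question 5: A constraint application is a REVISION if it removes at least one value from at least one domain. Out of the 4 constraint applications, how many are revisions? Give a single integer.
Constraint 1 (Z + Y = V) on D(Z)={1,2,3,4,5,6} D(Y)={2,3,4} D(V)={1,3,6}: Z {1,2,3,4,5,6}->{1,2,3,4}; V {1,3,6}->{3,6} => REVISION
Constraint 2 (Y != X) on D(Y)={2,3,4} D(X)={1,2,3}: no change => not a revision
Constraint 3 (V != Z) on D(V)={3,6} D(Z)={1,2,3,4}: no change => not a revision
Constraint 4 (V + Z = X) on D(V)={3,6} D(Z)={1,2,3,4} D(X)={1,2,3}: V {3,6}->{}; Z {1,2,3,4}->{}; X {1,2,3}->{} => REVISION
Total revisions = 2

Answer: 2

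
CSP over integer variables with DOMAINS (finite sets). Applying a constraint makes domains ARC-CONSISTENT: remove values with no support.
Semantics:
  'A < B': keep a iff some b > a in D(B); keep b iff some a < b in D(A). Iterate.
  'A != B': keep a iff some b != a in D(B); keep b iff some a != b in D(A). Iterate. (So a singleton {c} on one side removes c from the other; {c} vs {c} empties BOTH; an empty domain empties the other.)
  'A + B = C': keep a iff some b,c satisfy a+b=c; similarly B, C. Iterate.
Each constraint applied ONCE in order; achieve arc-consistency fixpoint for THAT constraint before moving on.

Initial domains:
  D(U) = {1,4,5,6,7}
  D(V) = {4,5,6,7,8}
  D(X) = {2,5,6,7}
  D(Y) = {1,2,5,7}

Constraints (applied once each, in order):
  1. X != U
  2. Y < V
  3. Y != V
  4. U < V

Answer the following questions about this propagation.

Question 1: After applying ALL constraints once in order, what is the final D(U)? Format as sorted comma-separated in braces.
Answer: {1,4,5,6,7}

Derivation:
Constraint 1 (X != U) on D(X)={2,5,6,7} D(U)={1,4,5,6,7}: no change
Constraint 2 (Y < V) on D(Y)={1,2,5,7} D(V)={4,5,6,7,8}: no change
Constraint 3 (Y != V) on D(Y)={1,2,5,7} D(V)={4,5,6,7,8}: no change
Constraint 4 (U < V) on D(U)={1,4,5,6,7} D(V)={4,5,6,7,8}: no change
So after all 4 constraints: D(U) = {1,4,5,6,7}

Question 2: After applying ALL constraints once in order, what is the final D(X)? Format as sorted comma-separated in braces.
Constraint 1 (X != U) on D(X)={2,5,6,7} D(U)={1,4,5,6,7}: no change
Constraint 2 (Y < V) on D(Y)={1,2,5,7} D(V)={4,5,6,7,8}: no change
Constraint 3 (Y != V) on D(Y)={1,2,5,7} D(V)={4,5,6,7,8}: no change
Constraint 4 (U < V) on D(U)={1,4,5,6,7} D(V)={4,5,6,7,8}: no change
So after all 4 constraints: D(X) = {2,5,6,7}

Answer: {2,5,6,7}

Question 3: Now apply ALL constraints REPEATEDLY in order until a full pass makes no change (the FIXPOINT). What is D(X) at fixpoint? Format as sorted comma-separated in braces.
pass 0 (initial): D(X)={2,5,6,7}
pass 1: no change
Fixpoint after 1 passes: D(X) = {2,5,6,7}

Answer: {2,5,6,7}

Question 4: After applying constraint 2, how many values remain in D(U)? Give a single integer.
Answer: 5

Derivation:
Constraint 1 (X != U) on D(X)={2,5,6,7} D(U)={1,4,5,6,7}: no change
Constraint 2 (Y < V) on D(Y)={1,2,5,7} D(V)={4,5,6,7,8}: no change
So after constraint 2: D(U)={1,4,5,6,7}, size = 5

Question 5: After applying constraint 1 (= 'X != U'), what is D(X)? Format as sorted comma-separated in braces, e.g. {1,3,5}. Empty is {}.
Answer: {2,5,6,7}

Derivation:
Constraint 1 (X != U) on D(X)={2,5,6,7} D(U)={1,4,5,6,7}: no change
So after constraint 1: D(X) = {2,5,6,7}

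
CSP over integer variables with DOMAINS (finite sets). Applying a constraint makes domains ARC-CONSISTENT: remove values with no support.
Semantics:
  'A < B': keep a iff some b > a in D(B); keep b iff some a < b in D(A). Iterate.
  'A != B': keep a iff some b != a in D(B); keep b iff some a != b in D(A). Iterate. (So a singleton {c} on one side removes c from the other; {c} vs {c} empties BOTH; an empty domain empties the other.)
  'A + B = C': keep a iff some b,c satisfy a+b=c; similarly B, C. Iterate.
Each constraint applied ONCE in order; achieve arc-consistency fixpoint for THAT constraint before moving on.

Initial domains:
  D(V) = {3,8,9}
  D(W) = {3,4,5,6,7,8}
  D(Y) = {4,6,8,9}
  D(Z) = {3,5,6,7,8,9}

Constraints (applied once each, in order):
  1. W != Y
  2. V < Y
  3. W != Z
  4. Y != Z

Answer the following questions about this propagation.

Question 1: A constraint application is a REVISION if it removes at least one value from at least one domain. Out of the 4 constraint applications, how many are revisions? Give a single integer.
Answer: 1

Derivation:
Constraint 1 (W != Y) on D(W)={3,4,5,6,7,8} D(Y)={4,6,8,9}: no change => not a revision
Constraint 2 (V < Y) on D(V)={3,8,9} D(Y)={4,6,8,9}: V {3,8,9}->{3,8} => REVISION
Constraint 3 (W != Z) on D(W)={3,4,5,6,7,8} D(Z)={3,5,6,7,8,9}: no change => not a revision
Constraint 4 (Y != Z) on D(Y)={4,6,8,9} D(Z)={3,5,6,7,8,9}: no change => not a revision
Total revisions = 1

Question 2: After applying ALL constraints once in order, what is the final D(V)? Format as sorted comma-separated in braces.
Answer: {3,8}

Derivation:
Constraint 1 (W != Y) on D(W)={3,4,5,6,7,8} D(Y)={4,6,8,9}: no change
Constraint 2 (V < Y) on D(V)={3,8,9} D(Y)={4,6,8,9}: V {3,8,9}->{3,8}
Constraint 3 (W != Z) on D(W)={3,4,5,6,7,8} D(Z)={3,5,6,7,8,9}: no change
Constraint 4 (Y != Z) on D(Y)={4,6,8,9} D(Z)={3,5,6,7,8,9}: no change
So after all 4 constraints: D(V) = {3,8}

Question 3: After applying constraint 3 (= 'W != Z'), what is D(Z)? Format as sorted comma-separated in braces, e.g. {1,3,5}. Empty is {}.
Constraint 1 (W != Y) on D(W)={3,4,5,6,7,8} D(Y)={4,6,8,9}: no change
Constraint 2 (V < Y) on D(V)={3,8,9} D(Y)={4,6,8,9}: V {3,8,9}->{3,8}
Constraint 3 (W != Z) on D(W)={3,4,5,6,7,8} D(Z)={3,5,6,7,8,9}: no change
So after constraint 3: D(Z) = {3,5,6,7,8,9}

Answer: {3,5,6,7,8,9}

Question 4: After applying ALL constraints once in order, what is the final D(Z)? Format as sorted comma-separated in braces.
Answer: {3,5,6,7,8,9}

Derivation:
Constraint 1 (W != Y) on D(W)={3,4,5,6,7,8} D(Y)={4,6,8,9}: no change
Constraint 2 (V < Y) on D(V)={3,8,9} D(Y)={4,6,8,9}: V {3,8,9}->{3,8}
Constraint 3 (W != Z) on D(W)={3,4,5,6,7,8} D(Z)={3,5,6,7,8,9}: no change
Constraint 4 (Y != Z) on D(Y)={4,6,8,9} D(Z)={3,5,6,7,8,9}: no change
So after all 4 constraints: D(Z) = {3,5,6,7,8,9}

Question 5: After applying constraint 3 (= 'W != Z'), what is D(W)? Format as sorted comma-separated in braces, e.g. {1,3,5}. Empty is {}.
Constraint 1 (W != Y) on D(W)={3,4,5,6,7,8} D(Y)={4,6,8,9}: no change
Constraint 2 (V < Y) on D(V)={3,8,9} D(Y)={4,6,8,9}: V {3,8,9}->{3,8}
Constraint 3 (W != Z) on D(W)={3,4,5,6,7,8} D(Z)={3,5,6,7,8,9}: no change
So after constraint 3: D(W) = {3,4,5,6,7,8}

Answer: {3,4,5,6,7,8}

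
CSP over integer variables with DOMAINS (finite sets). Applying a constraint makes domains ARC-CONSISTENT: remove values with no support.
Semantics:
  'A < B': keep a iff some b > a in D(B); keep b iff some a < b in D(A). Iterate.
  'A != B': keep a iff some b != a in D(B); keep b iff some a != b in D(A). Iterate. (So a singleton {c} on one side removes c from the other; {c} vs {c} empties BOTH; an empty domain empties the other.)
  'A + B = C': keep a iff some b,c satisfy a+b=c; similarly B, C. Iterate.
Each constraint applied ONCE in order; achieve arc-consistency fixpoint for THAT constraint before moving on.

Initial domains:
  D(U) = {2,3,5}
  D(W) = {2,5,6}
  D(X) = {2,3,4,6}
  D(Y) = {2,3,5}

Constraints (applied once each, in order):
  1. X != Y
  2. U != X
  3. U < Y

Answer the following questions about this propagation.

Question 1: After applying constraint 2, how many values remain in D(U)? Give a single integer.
Constraint 1 (X != Y) on D(X)={2,3,4,6} D(Y)={2,3,5}: no change
Constraint 2 (U != X) on D(U)={2,3,5} D(X)={2,3,4,6}: no change
So after constraint 2: D(U)={2,3,5}, size = 3

Answer: 3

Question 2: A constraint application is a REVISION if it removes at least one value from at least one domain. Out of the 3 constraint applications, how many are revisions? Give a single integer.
Answer: 1

Derivation:
Constraint 1 (X != Y) on D(X)={2,3,4,6} D(Y)={2,3,5}: no change => not a revision
Constraint 2 (U != X) on D(U)={2,3,5} D(X)={2,3,4,6}: no change => not a revision
Constraint 3 (U < Y) on D(U)={2,3,5} D(Y)={2,3,5}: U {2,3,5}->{2,3}; Y {2,3,5}->{3,5} => REVISION
Total revisions = 1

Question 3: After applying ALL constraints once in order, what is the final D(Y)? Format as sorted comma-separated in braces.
Answer: {3,5}

Derivation:
Constraint 1 (X != Y) on D(X)={2,3,4,6} D(Y)={2,3,5}: no change
Constraint 2 (U != X) on D(U)={2,3,5} D(X)={2,3,4,6}: no change
Constraint 3 (U < Y) on D(U)={2,3,5} D(Y)={2,3,5}: U {2,3,5}->{2,3}; Y {2,3,5}->{3,5}
So after all 3 constraints: D(Y) = {3,5}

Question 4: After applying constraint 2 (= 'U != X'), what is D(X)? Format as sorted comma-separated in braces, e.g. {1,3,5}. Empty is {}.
Answer: {2,3,4,6}

Derivation:
Constraint 1 (X != Y) on D(X)={2,3,4,6} D(Y)={2,3,5}: no change
Constraint 2 (U != X) on D(U)={2,3,5} D(X)={2,3,4,6}: no change
So after constraint 2: D(X) = {2,3,4,6}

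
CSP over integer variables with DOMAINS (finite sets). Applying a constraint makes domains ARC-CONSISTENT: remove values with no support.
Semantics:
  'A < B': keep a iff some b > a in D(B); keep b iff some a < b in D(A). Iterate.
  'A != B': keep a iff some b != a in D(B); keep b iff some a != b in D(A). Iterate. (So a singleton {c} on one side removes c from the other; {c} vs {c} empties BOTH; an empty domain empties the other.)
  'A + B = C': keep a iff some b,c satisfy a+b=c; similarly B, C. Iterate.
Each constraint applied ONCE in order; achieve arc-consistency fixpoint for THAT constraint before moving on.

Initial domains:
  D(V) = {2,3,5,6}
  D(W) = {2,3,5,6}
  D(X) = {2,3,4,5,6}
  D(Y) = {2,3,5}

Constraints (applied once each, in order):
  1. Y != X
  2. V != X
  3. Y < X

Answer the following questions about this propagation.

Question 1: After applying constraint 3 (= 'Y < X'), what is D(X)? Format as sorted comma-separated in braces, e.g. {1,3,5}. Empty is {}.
Constraint 1 (Y != X) on D(Y)={2,3,5} D(X)={2,3,4,5,6}: no change
Constraint 2 (V != X) on D(V)={2,3,5,6} D(X)={2,3,4,5,6}: no change
Constraint 3 (Y < X) on D(Y)={2,3,5} D(X)={2,3,4,5,6}: X {2,3,4,5,6}->{3,4,5,6}
So after constraint 3: D(X) = {3,4,5,6}

Answer: {3,4,5,6}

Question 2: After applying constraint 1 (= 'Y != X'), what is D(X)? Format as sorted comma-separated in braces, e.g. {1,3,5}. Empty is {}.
Answer: {2,3,4,5,6}

Derivation:
Constraint 1 (Y != X) on D(Y)={2,3,5} D(X)={2,3,4,5,6}: no change
So after constraint 1: D(X) = {2,3,4,5,6}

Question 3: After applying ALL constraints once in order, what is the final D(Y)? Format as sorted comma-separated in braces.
Answer: {2,3,5}

Derivation:
Constraint 1 (Y != X) on D(Y)={2,3,5} D(X)={2,3,4,5,6}: no change
Constraint 2 (V != X) on D(V)={2,3,5,6} D(X)={2,3,4,5,6}: no change
Constraint 3 (Y < X) on D(Y)={2,3,5} D(X)={2,3,4,5,6}: X {2,3,4,5,6}->{3,4,5,6}
So after all 3 constraints: D(Y) = {2,3,5}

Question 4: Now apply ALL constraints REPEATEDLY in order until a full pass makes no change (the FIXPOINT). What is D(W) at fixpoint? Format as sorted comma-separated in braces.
Answer: {2,3,5,6}

Derivation:
pass 0 (initial): D(W)={2,3,5,6}
pass 1: X {2,3,4,5,6}->{3,4,5,6}
pass 2: no change
Fixpoint after 2 passes: D(W) = {2,3,5,6}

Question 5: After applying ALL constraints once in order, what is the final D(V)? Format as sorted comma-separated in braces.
Answer: {2,3,5,6}

Derivation:
Constraint 1 (Y != X) on D(Y)={2,3,5} D(X)={2,3,4,5,6}: no change
Constraint 2 (V != X) on D(V)={2,3,5,6} D(X)={2,3,4,5,6}: no change
Constraint 3 (Y < X) on D(Y)={2,3,5} D(X)={2,3,4,5,6}: X {2,3,4,5,6}->{3,4,5,6}
So after all 3 constraints: D(V) = {2,3,5,6}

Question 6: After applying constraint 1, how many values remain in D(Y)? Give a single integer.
Answer: 3

Derivation:
Constraint 1 (Y != X) on D(Y)={2,3,5} D(X)={2,3,4,5,6}: no change
So after constraint 1: D(Y)={2,3,5}, size = 3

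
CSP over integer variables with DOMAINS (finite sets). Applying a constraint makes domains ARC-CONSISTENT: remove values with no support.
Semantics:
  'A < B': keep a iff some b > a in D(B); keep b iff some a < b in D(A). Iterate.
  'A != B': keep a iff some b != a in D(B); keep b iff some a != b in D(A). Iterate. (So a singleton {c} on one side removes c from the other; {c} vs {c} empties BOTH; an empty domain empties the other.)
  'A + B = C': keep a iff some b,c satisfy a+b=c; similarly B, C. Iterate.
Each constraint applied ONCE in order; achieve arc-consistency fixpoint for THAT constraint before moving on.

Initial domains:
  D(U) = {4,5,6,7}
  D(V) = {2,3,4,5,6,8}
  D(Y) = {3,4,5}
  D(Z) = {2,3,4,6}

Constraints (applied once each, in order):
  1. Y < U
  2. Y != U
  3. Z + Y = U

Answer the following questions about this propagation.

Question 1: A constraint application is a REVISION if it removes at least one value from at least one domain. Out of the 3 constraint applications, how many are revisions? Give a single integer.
Constraint 1 (Y < U) on D(Y)={3,4,5} D(U)={4,5,6,7}: no change => not a revision
Constraint 2 (Y != U) on D(Y)={3,4,5} D(U)={4,5,6,7}: no change => not a revision
Constraint 3 (Z + Y = U) on D(Z)={2,3,4,6} D(Y)={3,4,5} D(U)={4,5,6,7}: Z {2,3,4,6}->{2,3,4}; U {4,5,6,7}->{5,6,7} => REVISION
Total revisions = 1

Answer: 1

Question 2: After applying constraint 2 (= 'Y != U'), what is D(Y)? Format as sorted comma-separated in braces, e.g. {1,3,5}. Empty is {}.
Constraint 1 (Y < U) on D(Y)={3,4,5} D(U)={4,5,6,7}: no change
Constraint 2 (Y != U) on D(Y)={3,4,5} D(U)={4,5,6,7}: no change
So after constraint 2: D(Y) = {3,4,5}

Answer: {3,4,5}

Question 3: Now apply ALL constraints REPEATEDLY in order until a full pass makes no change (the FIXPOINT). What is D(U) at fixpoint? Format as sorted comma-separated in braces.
Answer: {5,6,7}

Derivation:
pass 0 (initial): D(U)={4,5,6,7}
pass 1: U {4,5,6,7}->{5,6,7}; Z {2,3,4,6}->{2,3,4}
pass 2: no change
Fixpoint after 2 passes: D(U) = {5,6,7}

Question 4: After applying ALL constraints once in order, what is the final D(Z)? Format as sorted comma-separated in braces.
Constraint 1 (Y < U) on D(Y)={3,4,5} D(U)={4,5,6,7}: no change
Constraint 2 (Y != U) on D(Y)={3,4,5} D(U)={4,5,6,7}: no change
Constraint 3 (Z + Y = U) on D(Z)={2,3,4,6} D(Y)={3,4,5} D(U)={4,5,6,7}: Z {2,3,4,6}->{2,3,4}; U {4,5,6,7}->{5,6,7}
So after all 3 constraints: D(Z) = {2,3,4}

Answer: {2,3,4}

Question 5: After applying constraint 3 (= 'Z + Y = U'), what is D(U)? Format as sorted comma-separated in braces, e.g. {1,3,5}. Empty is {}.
Constraint 1 (Y < U) on D(Y)={3,4,5} D(U)={4,5,6,7}: no change
Constraint 2 (Y != U) on D(Y)={3,4,5} D(U)={4,5,6,7}: no change
Constraint 3 (Z + Y = U) on D(Z)={2,3,4,6} D(Y)={3,4,5} D(U)={4,5,6,7}: Z {2,3,4,6}->{2,3,4}; U {4,5,6,7}->{5,6,7}
So after constraint 3: D(U) = {5,6,7}

Answer: {5,6,7}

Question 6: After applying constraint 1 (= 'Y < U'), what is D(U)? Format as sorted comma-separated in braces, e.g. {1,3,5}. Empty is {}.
Constraint 1 (Y < U) on D(Y)={3,4,5} D(U)={4,5,6,7}: no change
So after constraint 1: D(U) = {4,5,6,7}

Answer: {4,5,6,7}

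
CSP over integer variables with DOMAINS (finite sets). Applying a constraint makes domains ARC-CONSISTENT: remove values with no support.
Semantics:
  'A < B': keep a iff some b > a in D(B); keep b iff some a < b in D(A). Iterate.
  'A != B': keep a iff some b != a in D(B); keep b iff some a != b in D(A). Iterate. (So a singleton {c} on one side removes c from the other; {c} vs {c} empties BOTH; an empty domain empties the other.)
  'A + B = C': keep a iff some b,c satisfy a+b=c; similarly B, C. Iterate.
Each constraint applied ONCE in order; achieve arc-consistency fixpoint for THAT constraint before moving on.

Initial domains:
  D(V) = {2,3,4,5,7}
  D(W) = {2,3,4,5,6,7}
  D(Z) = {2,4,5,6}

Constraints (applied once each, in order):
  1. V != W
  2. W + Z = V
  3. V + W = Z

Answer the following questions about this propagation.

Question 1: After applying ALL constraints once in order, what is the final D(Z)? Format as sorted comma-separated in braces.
Answer: {}

Derivation:
Constraint 1 (V != W) on D(V)={2,3,4,5,7} D(W)={2,3,4,5,6,7}: no change
Constraint 2 (W + Z = V) on D(W)={2,3,4,5,6,7} D(Z)={2,4,5,6} D(V)={2,3,4,5,7}: W {2,3,4,5,6,7}->{2,3,5}; Z {2,4,5,6}->{2,4,5}; V {2,3,4,5,7}->{4,5,7}
Constraint 3 (V + W = Z) on D(V)={4,5,7} D(W)={2,3,5} D(Z)={2,4,5}: V {4,5,7}->{}; W {2,3,5}->{}; Z {2,4,5}->{}
So after all 3 constraints: D(Z) = {}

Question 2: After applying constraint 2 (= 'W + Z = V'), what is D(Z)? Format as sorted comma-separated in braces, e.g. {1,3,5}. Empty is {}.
Answer: {2,4,5}

Derivation:
Constraint 1 (V != W) on D(V)={2,3,4,5,7} D(W)={2,3,4,5,6,7}: no change
Constraint 2 (W + Z = V) on D(W)={2,3,4,5,6,7} D(Z)={2,4,5,6} D(V)={2,3,4,5,7}: W {2,3,4,5,6,7}->{2,3,5}; Z {2,4,5,6}->{2,4,5}; V {2,3,4,5,7}->{4,5,7}
So after constraint 2: D(Z) = {2,4,5}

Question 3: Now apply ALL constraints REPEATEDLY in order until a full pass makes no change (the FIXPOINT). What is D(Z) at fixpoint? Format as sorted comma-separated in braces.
Answer: {}

Derivation:
pass 0 (initial): D(Z)={2,4,5,6}
pass 1: V {2,3,4,5,7}->{}; W {2,3,4,5,6,7}->{}; Z {2,4,5,6}->{}
pass 2: no change
Fixpoint after 2 passes: D(Z) = {}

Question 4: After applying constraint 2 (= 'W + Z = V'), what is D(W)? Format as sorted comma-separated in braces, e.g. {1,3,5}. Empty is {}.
Answer: {2,3,5}

Derivation:
Constraint 1 (V != W) on D(V)={2,3,4,5,7} D(W)={2,3,4,5,6,7}: no change
Constraint 2 (W + Z = V) on D(W)={2,3,4,5,6,7} D(Z)={2,4,5,6} D(V)={2,3,4,5,7}: W {2,3,4,5,6,7}->{2,3,5}; Z {2,4,5,6}->{2,4,5}; V {2,3,4,5,7}->{4,5,7}
So after constraint 2: D(W) = {2,3,5}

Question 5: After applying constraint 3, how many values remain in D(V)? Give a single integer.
Constraint 1 (V != W) on D(V)={2,3,4,5,7} D(W)={2,3,4,5,6,7}: no change
Constraint 2 (W + Z = V) on D(W)={2,3,4,5,6,7} D(Z)={2,4,5,6} D(V)={2,3,4,5,7}: W {2,3,4,5,6,7}->{2,3,5}; Z {2,4,5,6}->{2,4,5}; V {2,3,4,5,7}->{4,5,7}
Constraint 3 (V + W = Z) on D(V)={4,5,7} D(W)={2,3,5} D(Z)={2,4,5}: V {4,5,7}->{}; W {2,3,5}->{}; Z {2,4,5}->{}
So after constraint 3: D(V)={}, size = 0

Answer: 0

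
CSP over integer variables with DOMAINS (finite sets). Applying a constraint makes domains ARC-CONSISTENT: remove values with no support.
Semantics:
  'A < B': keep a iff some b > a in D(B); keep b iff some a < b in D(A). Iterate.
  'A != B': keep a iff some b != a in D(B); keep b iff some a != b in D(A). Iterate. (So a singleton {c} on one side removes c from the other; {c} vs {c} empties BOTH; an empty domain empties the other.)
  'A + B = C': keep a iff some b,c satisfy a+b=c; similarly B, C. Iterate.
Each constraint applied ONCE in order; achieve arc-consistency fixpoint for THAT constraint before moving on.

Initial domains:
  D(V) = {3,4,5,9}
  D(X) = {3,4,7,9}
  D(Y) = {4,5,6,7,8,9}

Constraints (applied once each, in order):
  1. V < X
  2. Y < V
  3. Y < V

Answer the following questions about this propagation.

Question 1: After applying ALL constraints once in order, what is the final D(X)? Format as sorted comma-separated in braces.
Constraint 1 (V < X) on D(V)={3,4,5,9} D(X)={3,4,7,9}: V {3,4,5,9}->{3,4,5}; X {3,4,7,9}->{4,7,9}
Constraint 2 (Y < V) on D(Y)={4,5,6,7,8,9} D(V)={3,4,5}: Y {4,5,6,7,8,9}->{4}; V {3,4,5}->{5}
Constraint 3 (Y < V) on D(Y)={4} D(V)={5}: no change
So after all 3 constraints: D(X) = {4,7,9}

Answer: {4,7,9}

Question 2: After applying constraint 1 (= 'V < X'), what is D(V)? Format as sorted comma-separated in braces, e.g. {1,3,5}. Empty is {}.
Answer: {3,4,5}

Derivation:
Constraint 1 (V < X) on D(V)={3,4,5,9} D(X)={3,4,7,9}: V {3,4,5,9}->{3,4,5}; X {3,4,7,9}->{4,7,9}
So after constraint 1: D(V) = {3,4,5}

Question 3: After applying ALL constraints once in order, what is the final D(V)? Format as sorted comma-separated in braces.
Answer: {5}

Derivation:
Constraint 1 (V < X) on D(V)={3,4,5,9} D(X)={3,4,7,9}: V {3,4,5,9}->{3,4,5}; X {3,4,7,9}->{4,7,9}
Constraint 2 (Y < V) on D(Y)={4,5,6,7,8,9} D(V)={3,4,5}: Y {4,5,6,7,8,9}->{4}; V {3,4,5}->{5}
Constraint 3 (Y < V) on D(Y)={4} D(V)={5}: no change
So after all 3 constraints: D(V) = {5}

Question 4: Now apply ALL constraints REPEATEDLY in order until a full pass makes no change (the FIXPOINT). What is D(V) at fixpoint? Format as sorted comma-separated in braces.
Answer: {5}

Derivation:
pass 0 (initial): D(V)={3,4,5,9}
pass 1: V {3,4,5,9}->{5}; X {3,4,7,9}->{4,7,9}; Y {4,5,6,7,8,9}->{4}
pass 2: X {4,7,9}->{7,9}
pass 3: no change
Fixpoint after 3 passes: D(V) = {5}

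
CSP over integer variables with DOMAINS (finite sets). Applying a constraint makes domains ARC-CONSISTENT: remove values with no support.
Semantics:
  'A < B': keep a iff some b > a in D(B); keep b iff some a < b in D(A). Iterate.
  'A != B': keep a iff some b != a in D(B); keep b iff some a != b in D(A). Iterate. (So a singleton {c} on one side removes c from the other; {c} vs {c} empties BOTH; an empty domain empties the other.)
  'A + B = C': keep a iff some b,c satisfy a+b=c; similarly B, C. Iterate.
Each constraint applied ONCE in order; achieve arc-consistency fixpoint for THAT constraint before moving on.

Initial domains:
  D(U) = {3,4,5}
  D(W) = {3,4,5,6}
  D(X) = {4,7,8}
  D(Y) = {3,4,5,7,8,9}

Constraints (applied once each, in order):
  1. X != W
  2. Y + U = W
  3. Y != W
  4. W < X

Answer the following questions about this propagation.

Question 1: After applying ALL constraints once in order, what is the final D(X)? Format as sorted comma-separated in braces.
Answer: {7,8}

Derivation:
Constraint 1 (X != W) on D(X)={4,7,8} D(W)={3,4,5,6}: no change
Constraint 2 (Y + U = W) on D(Y)={3,4,5,7,8,9} D(U)={3,4,5} D(W)={3,4,5,6}: Y {3,4,5,7,8,9}->{3}; U {3,4,5}->{3}; W {3,4,5,6}->{6}
Constraint 3 (Y != W) on D(Y)={3} D(W)={6}: no change
Constraint 4 (W < X) on D(W)={6} D(X)={4,7,8}: X {4,7,8}->{7,8}
So after all 4 constraints: D(X) = {7,8}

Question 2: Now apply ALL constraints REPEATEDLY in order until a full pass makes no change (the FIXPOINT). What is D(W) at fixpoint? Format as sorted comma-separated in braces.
pass 0 (initial): D(W)={3,4,5,6}
pass 1: U {3,4,5}->{3}; W {3,4,5,6}->{6}; X {4,7,8}->{7,8}; Y {3,4,5,7,8,9}->{3}
pass 2: no change
Fixpoint after 2 passes: D(W) = {6}

Answer: {6}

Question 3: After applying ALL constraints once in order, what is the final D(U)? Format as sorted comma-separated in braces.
Constraint 1 (X != W) on D(X)={4,7,8} D(W)={3,4,5,6}: no change
Constraint 2 (Y + U = W) on D(Y)={3,4,5,7,8,9} D(U)={3,4,5} D(W)={3,4,5,6}: Y {3,4,5,7,8,9}->{3}; U {3,4,5}->{3}; W {3,4,5,6}->{6}
Constraint 3 (Y != W) on D(Y)={3} D(W)={6}: no change
Constraint 4 (W < X) on D(W)={6} D(X)={4,7,8}: X {4,7,8}->{7,8}
So after all 4 constraints: D(U) = {3}

Answer: {3}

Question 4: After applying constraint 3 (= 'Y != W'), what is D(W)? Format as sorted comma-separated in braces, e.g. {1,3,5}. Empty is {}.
Answer: {6}

Derivation:
Constraint 1 (X != W) on D(X)={4,7,8} D(W)={3,4,5,6}: no change
Constraint 2 (Y + U = W) on D(Y)={3,4,5,7,8,9} D(U)={3,4,5} D(W)={3,4,5,6}: Y {3,4,5,7,8,9}->{3}; U {3,4,5}->{3}; W {3,4,5,6}->{6}
Constraint 3 (Y != W) on D(Y)={3} D(W)={6}: no change
So after constraint 3: D(W) = {6}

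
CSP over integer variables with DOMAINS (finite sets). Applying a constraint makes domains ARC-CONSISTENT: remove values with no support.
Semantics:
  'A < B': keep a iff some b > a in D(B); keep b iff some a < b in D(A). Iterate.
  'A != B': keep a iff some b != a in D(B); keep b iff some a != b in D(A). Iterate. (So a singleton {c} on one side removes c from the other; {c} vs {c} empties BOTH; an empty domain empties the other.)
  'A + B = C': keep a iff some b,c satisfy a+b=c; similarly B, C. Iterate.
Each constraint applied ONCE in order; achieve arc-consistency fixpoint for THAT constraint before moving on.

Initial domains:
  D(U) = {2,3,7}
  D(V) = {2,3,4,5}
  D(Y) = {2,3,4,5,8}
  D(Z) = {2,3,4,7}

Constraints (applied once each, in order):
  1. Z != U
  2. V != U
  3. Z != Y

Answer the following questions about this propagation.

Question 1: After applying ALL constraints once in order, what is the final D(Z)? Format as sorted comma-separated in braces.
Constraint 1 (Z != U) on D(Z)={2,3,4,7} D(U)={2,3,7}: no change
Constraint 2 (V != U) on D(V)={2,3,4,5} D(U)={2,3,7}: no change
Constraint 3 (Z != Y) on D(Z)={2,3,4,7} D(Y)={2,3,4,5,8}: no change
So after all 3 constraints: D(Z) = {2,3,4,7}

Answer: {2,3,4,7}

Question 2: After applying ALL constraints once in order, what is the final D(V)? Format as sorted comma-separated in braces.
Constraint 1 (Z != U) on D(Z)={2,3,4,7} D(U)={2,3,7}: no change
Constraint 2 (V != U) on D(V)={2,3,4,5} D(U)={2,3,7}: no change
Constraint 3 (Z != Y) on D(Z)={2,3,4,7} D(Y)={2,3,4,5,8}: no change
So after all 3 constraints: D(V) = {2,3,4,5}

Answer: {2,3,4,5}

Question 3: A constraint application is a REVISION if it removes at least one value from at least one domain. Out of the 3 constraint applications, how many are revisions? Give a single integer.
Answer: 0

Derivation:
Constraint 1 (Z != U) on D(Z)={2,3,4,7} D(U)={2,3,7}: no change => not a revision
Constraint 2 (V != U) on D(V)={2,3,4,5} D(U)={2,3,7}: no change => not a revision
Constraint 3 (Z != Y) on D(Z)={2,3,4,7} D(Y)={2,3,4,5,8}: no change => not a revision
Total revisions = 0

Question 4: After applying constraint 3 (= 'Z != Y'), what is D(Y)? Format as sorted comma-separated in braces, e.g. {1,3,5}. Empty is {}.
Constraint 1 (Z != U) on D(Z)={2,3,4,7} D(U)={2,3,7}: no change
Constraint 2 (V != U) on D(V)={2,3,4,5} D(U)={2,3,7}: no change
Constraint 3 (Z != Y) on D(Z)={2,3,4,7} D(Y)={2,3,4,5,8}: no change
So after constraint 3: D(Y) = {2,3,4,5,8}

Answer: {2,3,4,5,8}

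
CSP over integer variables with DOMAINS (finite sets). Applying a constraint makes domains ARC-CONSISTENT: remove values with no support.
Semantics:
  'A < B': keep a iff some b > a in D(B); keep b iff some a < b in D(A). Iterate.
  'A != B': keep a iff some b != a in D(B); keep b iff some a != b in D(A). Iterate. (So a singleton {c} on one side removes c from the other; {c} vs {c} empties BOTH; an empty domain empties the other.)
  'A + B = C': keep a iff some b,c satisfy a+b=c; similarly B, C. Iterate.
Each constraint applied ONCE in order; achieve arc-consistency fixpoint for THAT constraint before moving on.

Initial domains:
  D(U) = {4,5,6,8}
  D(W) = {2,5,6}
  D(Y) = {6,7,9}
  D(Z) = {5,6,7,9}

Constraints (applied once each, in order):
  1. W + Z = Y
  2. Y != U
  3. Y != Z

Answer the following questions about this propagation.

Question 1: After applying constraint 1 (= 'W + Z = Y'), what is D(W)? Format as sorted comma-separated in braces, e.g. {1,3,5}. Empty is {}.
Constraint 1 (W + Z = Y) on D(W)={2,5,6} D(Z)={5,6,7,9} D(Y)={6,7,9}: W {2,5,6}->{2}; Z {5,6,7,9}->{5,7}; Y {6,7,9}->{7,9}
So after constraint 1: D(W) = {2}

Answer: {2}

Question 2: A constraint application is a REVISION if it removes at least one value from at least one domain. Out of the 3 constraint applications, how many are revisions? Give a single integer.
Constraint 1 (W + Z = Y) on D(W)={2,5,6} D(Z)={5,6,7,9} D(Y)={6,7,9}: W {2,5,6}->{2}; Z {5,6,7,9}->{5,7}; Y {6,7,9}->{7,9} => REVISION
Constraint 2 (Y != U) on D(Y)={7,9} D(U)={4,5,6,8}: no change => not a revision
Constraint 3 (Y != Z) on D(Y)={7,9} D(Z)={5,7}: no change => not a revision
Total revisions = 1

Answer: 1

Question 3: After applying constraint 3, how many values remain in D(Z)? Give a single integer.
Answer: 2

Derivation:
Constraint 1 (W + Z = Y) on D(W)={2,5,6} D(Z)={5,6,7,9} D(Y)={6,7,9}: W {2,5,6}->{2}; Z {5,6,7,9}->{5,7}; Y {6,7,9}->{7,9}
Constraint 2 (Y != U) on D(Y)={7,9} D(U)={4,5,6,8}: no change
Constraint 3 (Y != Z) on D(Y)={7,9} D(Z)={5,7}: no change
So after constraint 3: D(Z)={5,7}, size = 2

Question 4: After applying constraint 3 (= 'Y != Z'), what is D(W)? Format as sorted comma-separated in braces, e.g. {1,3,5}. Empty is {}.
Answer: {2}

Derivation:
Constraint 1 (W + Z = Y) on D(W)={2,5,6} D(Z)={5,6,7,9} D(Y)={6,7,9}: W {2,5,6}->{2}; Z {5,6,7,9}->{5,7}; Y {6,7,9}->{7,9}
Constraint 2 (Y != U) on D(Y)={7,9} D(U)={4,5,6,8}: no change
Constraint 3 (Y != Z) on D(Y)={7,9} D(Z)={5,7}: no change
So after constraint 3: D(W) = {2}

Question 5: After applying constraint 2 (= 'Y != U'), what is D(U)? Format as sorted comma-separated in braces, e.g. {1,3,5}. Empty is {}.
Answer: {4,5,6,8}

Derivation:
Constraint 1 (W + Z = Y) on D(W)={2,5,6} D(Z)={5,6,7,9} D(Y)={6,7,9}: W {2,5,6}->{2}; Z {5,6,7,9}->{5,7}; Y {6,7,9}->{7,9}
Constraint 2 (Y != U) on D(Y)={7,9} D(U)={4,5,6,8}: no change
So after constraint 2: D(U) = {4,5,6,8}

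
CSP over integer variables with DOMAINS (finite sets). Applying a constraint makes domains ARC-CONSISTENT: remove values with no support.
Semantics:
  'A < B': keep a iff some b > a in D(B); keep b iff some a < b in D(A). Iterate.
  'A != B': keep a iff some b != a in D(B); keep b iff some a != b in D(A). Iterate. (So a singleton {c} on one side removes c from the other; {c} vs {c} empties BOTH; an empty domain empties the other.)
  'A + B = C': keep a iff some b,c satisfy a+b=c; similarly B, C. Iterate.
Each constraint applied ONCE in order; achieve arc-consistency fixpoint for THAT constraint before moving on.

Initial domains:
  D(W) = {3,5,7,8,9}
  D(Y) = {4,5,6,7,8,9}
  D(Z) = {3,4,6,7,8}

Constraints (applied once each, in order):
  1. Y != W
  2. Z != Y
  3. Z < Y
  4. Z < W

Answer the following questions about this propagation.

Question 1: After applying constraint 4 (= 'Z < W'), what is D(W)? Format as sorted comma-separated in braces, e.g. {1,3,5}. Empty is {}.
Answer: {5,7,8,9}

Derivation:
Constraint 1 (Y != W) on D(Y)={4,5,6,7,8,9} D(W)={3,5,7,8,9}: no change
Constraint 2 (Z != Y) on D(Z)={3,4,6,7,8} D(Y)={4,5,6,7,8,9}: no change
Constraint 3 (Z < Y) on D(Z)={3,4,6,7,8} D(Y)={4,5,6,7,8,9}: no change
Constraint 4 (Z < W) on D(Z)={3,4,6,7,8} D(W)={3,5,7,8,9}: W {3,5,7,8,9}->{5,7,8,9}
So after constraint 4: D(W) = {5,7,8,9}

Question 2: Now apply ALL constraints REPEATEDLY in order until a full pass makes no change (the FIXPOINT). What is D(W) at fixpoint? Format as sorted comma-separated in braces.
pass 0 (initial): D(W)={3,5,7,8,9}
pass 1: W {3,5,7,8,9}->{5,7,8,9}
pass 2: no change
Fixpoint after 2 passes: D(W) = {5,7,8,9}

Answer: {5,7,8,9}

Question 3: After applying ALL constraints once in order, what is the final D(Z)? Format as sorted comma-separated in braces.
Constraint 1 (Y != W) on D(Y)={4,5,6,7,8,9} D(W)={3,5,7,8,9}: no change
Constraint 2 (Z != Y) on D(Z)={3,4,6,7,8} D(Y)={4,5,6,7,8,9}: no change
Constraint 3 (Z < Y) on D(Z)={3,4,6,7,8} D(Y)={4,5,6,7,8,9}: no change
Constraint 4 (Z < W) on D(Z)={3,4,6,7,8} D(W)={3,5,7,8,9}: W {3,5,7,8,9}->{5,7,8,9}
So after all 4 constraints: D(Z) = {3,4,6,7,8}

Answer: {3,4,6,7,8}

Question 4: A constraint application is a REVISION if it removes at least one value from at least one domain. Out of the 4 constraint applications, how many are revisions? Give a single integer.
Answer: 1

Derivation:
Constraint 1 (Y != W) on D(Y)={4,5,6,7,8,9} D(W)={3,5,7,8,9}: no change => not a revision
Constraint 2 (Z != Y) on D(Z)={3,4,6,7,8} D(Y)={4,5,6,7,8,9}: no change => not a revision
Constraint 3 (Z < Y) on D(Z)={3,4,6,7,8} D(Y)={4,5,6,7,8,9}: no change => not a revision
Constraint 4 (Z < W) on D(Z)={3,4,6,7,8} D(W)={3,5,7,8,9}: W {3,5,7,8,9}->{5,7,8,9} => REVISION
Total revisions = 1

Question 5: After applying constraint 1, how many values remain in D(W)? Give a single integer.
Answer: 5

Derivation:
Constraint 1 (Y != W) on D(Y)={4,5,6,7,8,9} D(W)={3,5,7,8,9}: no change
So after constraint 1: D(W)={3,5,7,8,9}, size = 5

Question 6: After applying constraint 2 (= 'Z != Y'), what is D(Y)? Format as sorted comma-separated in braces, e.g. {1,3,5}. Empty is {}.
Constraint 1 (Y != W) on D(Y)={4,5,6,7,8,9} D(W)={3,5,7,8,9}: no change
Constraint 2 (Z != Y) on D(Z)={3,4,6,7,8} D(Y)={4,5,6,7,8,9}: no change
So after constraint 2: D(Y) = {4,5,6,7,8,9}

Answer: {4,5,6,7,8,9}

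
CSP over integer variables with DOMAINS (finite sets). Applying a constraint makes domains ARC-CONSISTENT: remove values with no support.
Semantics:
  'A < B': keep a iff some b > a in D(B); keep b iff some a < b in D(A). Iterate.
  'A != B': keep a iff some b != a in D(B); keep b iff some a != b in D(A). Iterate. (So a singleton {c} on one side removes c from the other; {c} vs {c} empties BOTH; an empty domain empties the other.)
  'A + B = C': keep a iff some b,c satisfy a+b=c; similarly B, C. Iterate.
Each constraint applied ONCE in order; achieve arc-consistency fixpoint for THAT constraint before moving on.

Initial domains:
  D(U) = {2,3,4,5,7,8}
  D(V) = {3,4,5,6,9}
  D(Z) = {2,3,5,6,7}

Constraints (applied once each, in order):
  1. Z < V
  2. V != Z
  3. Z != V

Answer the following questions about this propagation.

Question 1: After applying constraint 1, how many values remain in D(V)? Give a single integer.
Constraint 1 (Z < V) on D(Z)={2,3,5,6,7} D(V)={3,4,5,6,9}: no change
So after constraint 1: D(V)={3,4,5,6,9}, size = 5

Answer: 5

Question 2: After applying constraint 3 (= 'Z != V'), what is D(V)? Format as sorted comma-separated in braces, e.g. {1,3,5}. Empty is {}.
Answer: {3,4,5,6,9}

Derivation:
Constraint 1 (Z < V) on D(Z)={2,3,5,6,7} D(V)={3,4,5,6,9}: no change
Constraint 2 (V != Z) on D(V)={3,4,5,6,9} D(Z)={2,3,5,6,7}: no change
Constraint 3 (Z != V) on D(Z)={2,3,5,6,7} D(V)={3,4,5,6,9}: no change
So after constraint 3: D(V) = {3,4,5,6,9}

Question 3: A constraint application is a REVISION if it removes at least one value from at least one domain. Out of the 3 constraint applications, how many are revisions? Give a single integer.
Constraint 1 (Z < V) on D(Z)={2,3,5,6,7} D(V)={3,4,5,6,9}: no change => not a revision
Constraint 2 (V != Z) on D(V)={3,4,5,6,9} D(Z)={2,3,5,6,7}: no change => not a revision
Constraint 3 (Z != V) on D(Z)={2,3,5,6,7} D(V)={3,4,5,6,9}: no change => not a revision
Total revisions = 0

Answer: 0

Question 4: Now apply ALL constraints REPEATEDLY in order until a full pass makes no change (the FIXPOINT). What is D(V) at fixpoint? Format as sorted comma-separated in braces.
Answer: {3,4,5,6,9}

Derivation:
pass 0 (initial): D(V)={3,4,5,6,9}
pass 1: no change
Fixpoint after 1 passes: D(V) = {3,4,5,6,9}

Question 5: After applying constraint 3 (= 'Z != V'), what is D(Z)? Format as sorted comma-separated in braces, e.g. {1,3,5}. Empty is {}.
Answer: {2,3,5,6,7}

Derivation:
Constraint 1 (Z < V) on D(Z)={2,3,5,6,7} D(V)={3,4,5,6,9}: no change
Constraint 2 (V != Z) on D(V)={3,4,5,6,9} D(Z)={2,3,5,6,7}: no change
Constraint 3 (Z != V) on D(Z)={2,3,5,6,7} D(V)={3,4,5,6,9}: no change
So after constraint 3: D(Z) = {2,3,5,6,7}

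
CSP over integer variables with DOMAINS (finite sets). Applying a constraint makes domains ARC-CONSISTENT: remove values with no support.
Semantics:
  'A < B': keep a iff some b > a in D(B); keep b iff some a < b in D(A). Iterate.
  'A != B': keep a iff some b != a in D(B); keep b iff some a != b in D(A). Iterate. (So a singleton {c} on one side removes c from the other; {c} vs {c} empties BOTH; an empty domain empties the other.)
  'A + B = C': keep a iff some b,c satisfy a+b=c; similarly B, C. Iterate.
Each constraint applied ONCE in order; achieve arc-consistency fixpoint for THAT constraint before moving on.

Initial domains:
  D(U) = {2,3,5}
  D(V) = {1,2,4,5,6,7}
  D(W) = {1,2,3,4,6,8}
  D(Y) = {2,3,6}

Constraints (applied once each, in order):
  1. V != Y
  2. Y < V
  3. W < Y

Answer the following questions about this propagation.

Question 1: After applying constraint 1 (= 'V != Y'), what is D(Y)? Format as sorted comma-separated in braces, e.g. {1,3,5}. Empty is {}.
Constraint 1 (V != Y) on D(V)={1,2,4,5,6,7} D(Y)={2,3,6}: no change
So after constraint 1: D(Y) = {2,3,6}

Answer: {2,3,6}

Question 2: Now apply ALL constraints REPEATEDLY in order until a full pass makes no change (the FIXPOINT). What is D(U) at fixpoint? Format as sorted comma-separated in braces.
pass 0 (initial): D(U)={2,3,5}
pass 1: V {1,2,4,5,6,7}->{4,5,6,7}; W {1,2,3,4,6,8}->{1,2,3,4}
pass 2: no change
Fixpoint after 2 passes: D(U) = {2,3,5}

Answer: {2,3,5}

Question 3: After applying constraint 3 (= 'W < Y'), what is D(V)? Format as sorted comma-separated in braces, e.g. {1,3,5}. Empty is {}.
Constraint 1 (V != Y) on D(V)={1,2,4,5,6,7} D(Y)={2,3,6}: no change
Constraint 2 (Y < V) on D(Y)={2,3,6} D(V)={1,2,4,5,6,7}: V {1,2,4,5,6,7}->{4,5,6,7}
Constraint 3 (W < Y) on D(W)={1,2,3,4,6,8} D(Y)={2,3,6}: W {1,2,3,4,6,8}->{1,2,3,4}
So after constraint 3: D(V) = {4,5,6,7}

Answer: {4,5,6,7}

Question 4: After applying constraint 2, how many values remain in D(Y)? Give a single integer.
Answer: 3

Derivation:
Constraint 1 (V != Y) on D(V)={1,2,4,5,6,7} D(Y)={2,3,6}: no change
Constraint 2 (Y < V) on D(Y)={2,3,6} D(V)={1,2,4,5,6,7}: V {1,2,4,5,6,7}->{4,5,6,7}
So after constraint 2: D(Y)={2,3,6}, size = 3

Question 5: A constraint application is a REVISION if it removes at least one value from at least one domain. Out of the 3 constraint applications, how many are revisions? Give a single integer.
Constraint 1 (V != Y) on D(V)={1,2,4,5,6,7} D(Y)={2,3,6}: no change => not a revision
Constraint 2 (Y < V) on D(Y)={2,3,6} D(V)={1,2,4,5,6,7}: V {1,2,4,5,6,7}->{4,5,6,7} => REVISION
Constraint 3 (W < Y) on D(W)={1,2,3,4,6,8} D(Y)={2,3,6}: W {1,2,3,4,6,8}->{1,2,3,4} => REVISION
Total revisions = 2

Answer: 2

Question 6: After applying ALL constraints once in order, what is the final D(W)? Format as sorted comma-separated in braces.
Answer: {1,2,3,4}

Derivation:
Constraint 1 (V != Y) on D(V)={1,2,4,5,6,7} D(Y)={2,3,6}: no change
Constraint 2 (Y < V) on D(Y)={2,3,6} D(V)={1,2,4,5,6,7}: V {1,2,4,5,6,7}->{4,5,6,7}
Constraint 3 (W < Y) on D(W)={1,2,3,4,6,8} D(Y)={2,3,6}: W {1,2,3,4,6,8}->{1,2,3,4}
So after all 3 constraints: D(W) = {1,2,3,4}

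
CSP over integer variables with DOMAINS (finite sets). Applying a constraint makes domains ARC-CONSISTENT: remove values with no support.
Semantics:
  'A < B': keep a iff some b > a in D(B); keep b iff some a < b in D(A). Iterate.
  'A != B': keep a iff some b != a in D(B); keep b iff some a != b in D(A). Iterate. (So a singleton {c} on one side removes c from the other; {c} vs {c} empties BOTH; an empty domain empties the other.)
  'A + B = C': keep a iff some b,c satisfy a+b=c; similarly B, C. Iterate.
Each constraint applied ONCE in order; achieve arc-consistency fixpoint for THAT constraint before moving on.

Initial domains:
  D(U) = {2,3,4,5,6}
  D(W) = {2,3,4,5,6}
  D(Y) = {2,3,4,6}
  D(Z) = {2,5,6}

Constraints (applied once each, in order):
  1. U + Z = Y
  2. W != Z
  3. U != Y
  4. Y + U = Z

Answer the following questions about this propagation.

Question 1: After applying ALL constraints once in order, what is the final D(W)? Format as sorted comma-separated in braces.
Answer: {3,4,5,6}

Derivation:
Constraint 1 (U + Z = Y) on D(U)={2,3,4,5,6} D(Z)={2,5,6} D(Y)={2,3,4,6}: U {2,3,4,5,6}->{2,4}; Z {2,5,6}->{2}; Y {2,3,4,6}->{4,6}
Constraint 2 (W != Z) on D(W)={2,3,4,5,6} D(Z)={2}: W {2,3,4,5,6}->{3,4,5,6}
Constraint 3 (U != Y) on D(U)={2,4} D(Y)={4,6}: no change
Constraint 4 (Y + U = Z) on D(Y)={4,6} D(U)={2,4} D(Z)={2}: Y {4,6}->{}; U {2,4}->{}; Z {2}->{}
So after all 4 constraints: D(W) = {3,4,5,6}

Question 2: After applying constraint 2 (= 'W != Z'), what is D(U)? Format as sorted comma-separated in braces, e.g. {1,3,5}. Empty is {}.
Constraint 1 (U + Z = Y) on D(U)={2,3,4,5,6} D(Z)={2,5,6} D(Y)={2,3,4,6}: U {2,3,4,5,6}->{2,4}; Z {2,5,6}->{2}; Y {2,3,4,6}->{4,6}
Constraint 2 (W != Z) on D(W)={2,3,4,5,6} D(Z)={2}: W {2,3,4,5,6}->{3,4,5,6}
So after constraint 2: D(U) = {2,4}

Answer: {2,4}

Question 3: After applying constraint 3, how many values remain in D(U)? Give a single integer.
Constraint 1 (U + Z = Y) on D(U)={2,3,4,5,6} D(Z)={2,5,6} D(Y)={2,3,4,6}: U {2,3,4,5,6}->{2,4}; Z {2,5,6}->{2}; Y {2,3,4,6}->{4,6}
Constraint 2 (W != Z) on D(W)={2,3,4,5,6} D(Z)={2}: W {2,3,4,5,6}->{3,4,5,6}
Constraint 3 (U != Y) on D(U)={2,4} D(Y)={4,6}: no change
So after constraint 3: D(U)={2,4}, size = 2

Answer: 2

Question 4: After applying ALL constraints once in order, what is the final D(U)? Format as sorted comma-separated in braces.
Answer: {}

Derivation:
Constraint 1 (U + Z = Y) on D(U)={2,3,4,5,6} D(Z)={2,5,6} D(Y)={2,3,4,6}: U {2,3,4,5,6}->{2,4}; Z {2,5,6}->{2}; Y {2,3,4,6}->{4,6}
Constraint 2 (W != Z) on D(W)={2,3,4,5,6} D(Z)={2}: W {2,3,4,5,6}->{3,4,5,6}
Constraint 3 (U != Y) on D(U)={2,4} D(Y)={4,6}: no change
Constraint 4 (Y + U = Z) on D(Y)={4,6} D(U)={2,4} D(Z)={2}: Y {4,6}->{}; U {2,4}->{}; Z {2}->{}
So after all 4 constraints: D(U) = {}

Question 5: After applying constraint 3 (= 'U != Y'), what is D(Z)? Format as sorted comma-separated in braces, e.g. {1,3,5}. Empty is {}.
Constraint 1 (U + Z = Y) on D(U)={2,3,4,5,6} D(Z)={2,5,6} D(Y)={2,3,4,6}: U {2,3,4,5,6}->{2,4}; Z {2,5,6}->{2}; Y {2,3,4,6}->{4,6}
Constraint 2 (W != Z) on D(W)={2,3,4,5,6} D(Z)={2}: W {2,3,4,5,6}->{3,4,5,6}
Constraint 3 (U != Y) on D(U)={2,4} D(Y)={4,6}: no change
So after constraint 3: D(Z) = {2}

Answer: {2}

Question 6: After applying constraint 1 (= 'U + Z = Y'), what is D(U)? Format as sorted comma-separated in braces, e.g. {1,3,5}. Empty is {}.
Constraint 1 (U + Z = Y) on D(U)={2,3,4,5,6} D(Z)={2,5,6} D(Y)={2,3,4,6}: U {2,3,4,5,6}->{2,4}; Z {2,5,6}->{2}; Y {2,3,4,6}->{4,6}
So after constraint 1: D(U) = {2,4}

Answer: {2,4}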